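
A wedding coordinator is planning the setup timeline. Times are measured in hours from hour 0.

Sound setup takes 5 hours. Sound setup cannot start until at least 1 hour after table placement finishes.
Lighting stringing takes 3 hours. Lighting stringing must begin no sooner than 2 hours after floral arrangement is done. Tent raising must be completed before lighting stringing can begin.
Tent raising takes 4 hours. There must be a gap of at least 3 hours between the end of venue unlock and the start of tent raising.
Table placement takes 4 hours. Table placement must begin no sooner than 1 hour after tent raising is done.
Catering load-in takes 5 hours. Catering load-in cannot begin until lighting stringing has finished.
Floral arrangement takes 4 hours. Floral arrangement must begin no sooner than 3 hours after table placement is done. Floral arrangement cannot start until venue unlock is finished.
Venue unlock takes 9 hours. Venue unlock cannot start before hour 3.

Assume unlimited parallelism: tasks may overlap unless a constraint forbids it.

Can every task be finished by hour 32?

Venue unlock waits on its own release at hour 3, so it starts at hour 3 and finishes at 3 + 9 = hour 12.
After venue unlock (finishes hour 12, plus 3-hour gap → hour 15), tent raising can start at hour 15 and finishes at hour 19.
After tent raising (finishes hour 19, plus 1-hour gap → hour 20), table placement can start at hour 20 and finishes at hour 24.
Sound setup waits on table placement (finishes hour 24, plus 1-hour gap → hour 25), so it starts at hour 25 and finishes at 25 + 5 = hour 30.
Floral arrangement needs all of table placement (finishes hour 24, plus 3-hour gap → hour 27); venue unlock (finishes hour 12). That puts its earliest start at hour 27; it finishes at 27 + 4 = hour 31.
Lighting stringing needs all of floral arrangement (finishes hour 31, plus 2-hour gap → hour 33); tent raising (finishes hour 19). That puts its earliest start at hour 33; it finishes at 33 + 3 = hour 36.
Catering load-in waits on lighting stringing (finishes hour 36), so it starts at hour 36 and finishes at 36 + 5 = hour 41.
The earliest everything can be done is hour 41, which is after the deadline of 32, so it is not possible.

No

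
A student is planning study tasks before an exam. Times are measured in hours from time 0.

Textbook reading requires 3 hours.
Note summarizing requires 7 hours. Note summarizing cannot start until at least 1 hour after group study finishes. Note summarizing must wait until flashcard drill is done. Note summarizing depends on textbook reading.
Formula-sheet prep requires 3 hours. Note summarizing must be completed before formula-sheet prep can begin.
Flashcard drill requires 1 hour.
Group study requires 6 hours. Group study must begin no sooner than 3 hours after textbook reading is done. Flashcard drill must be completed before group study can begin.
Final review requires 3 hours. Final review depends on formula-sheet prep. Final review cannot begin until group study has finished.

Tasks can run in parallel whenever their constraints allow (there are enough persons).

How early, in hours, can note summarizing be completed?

Flashcard drill has no prerequisites, so it starts at hour 0 and finishes at hour 1.
Nothing blocks textbook reading, so it runs from hour 0 to hour 3.
For group study: textbook reading (finishes hour 3, plus 3-hour gap → hour 6); flashcard drill (finishes hour 1). Taking the maximum gives a start of hour 6, and it finishes at 6 + 6 = hour 12.
Note summarizing needs all of group study (finishes hour 12, plus 1-hour gap → hour 13); flashcard drill (finishes hour 1); textbook reading (finishes hour 3). That puts its earliest start at hour 13; it finishes at 13 + 7 = hour 20.

20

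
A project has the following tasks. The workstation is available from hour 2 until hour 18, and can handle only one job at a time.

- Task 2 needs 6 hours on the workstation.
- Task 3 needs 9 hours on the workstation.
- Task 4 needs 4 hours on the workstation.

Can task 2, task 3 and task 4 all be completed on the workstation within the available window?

No

The workstation window is 18 − 2 = 16 hours.
Running back to back, the jobs need 6 + 9 + 4 = 19 hours on the workstation.
Since 19 > 16, they cannot all fit.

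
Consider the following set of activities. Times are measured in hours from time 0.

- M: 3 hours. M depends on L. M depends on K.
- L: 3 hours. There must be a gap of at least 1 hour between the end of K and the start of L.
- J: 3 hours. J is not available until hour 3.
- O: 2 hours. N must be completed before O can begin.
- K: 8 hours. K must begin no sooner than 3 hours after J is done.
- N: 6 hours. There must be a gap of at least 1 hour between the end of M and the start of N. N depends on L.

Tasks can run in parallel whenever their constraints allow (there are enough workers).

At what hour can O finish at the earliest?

33

J cannot begin until its own release at hour 3. It runs from hour 3 to 3 + 3 = hour 6.
K cannot begin until J (finishes hour 6, plus 3-hour gap → hour 9). It runs from hour 9 to 9 + 8 = hour 17.
L waits on K (finishes hour 17, plus 1-hour gap → hour 18), so it starts at hour 18 and finishes at 18 + 3 = hour 21.
M has to wait for L (finishes hour 21); K (finishes hour 17). The latest of these is hour 21, so M runs hour 21 to 21 + 3 = hour 24.
N cannot start until M (finishes hour 24, plus 1-hour gap → hour 25); L (finishes hour 21). The controlling bound is hour 25, so N finishes at 25 + 6 = hour 31.
O waits on N (finishes hour 31), so it starts at hour 31 and finishes at 31 + 2 = hour 33.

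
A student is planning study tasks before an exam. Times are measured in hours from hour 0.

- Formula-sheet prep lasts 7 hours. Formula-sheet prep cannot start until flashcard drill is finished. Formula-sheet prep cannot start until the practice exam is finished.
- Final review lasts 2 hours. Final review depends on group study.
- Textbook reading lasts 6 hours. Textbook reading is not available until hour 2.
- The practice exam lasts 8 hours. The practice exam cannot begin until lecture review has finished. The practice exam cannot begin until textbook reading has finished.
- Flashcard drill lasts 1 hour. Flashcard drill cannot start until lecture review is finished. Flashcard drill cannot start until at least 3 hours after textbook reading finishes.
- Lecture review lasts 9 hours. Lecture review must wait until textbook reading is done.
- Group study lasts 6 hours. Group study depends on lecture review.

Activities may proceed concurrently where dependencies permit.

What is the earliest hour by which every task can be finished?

32

Textbook reading cannot begin until its own release at hour 2. It runs from hour 2 to 2 + 6 = hour 8.
Lecture review waits on textbook reading (finishes hour 8), so it starts at hour 8 and finishes at 8 + 9 = hour 17.
After lecture review (finishes hour 17), group study can start at hour 17 and finishes at hour 23.
Final review waits on group study (finishes hour 23), so it starts at hour 23 and finishes at 23 + 2 = hour 25.
The practice exam needs all of lecture review (finishes hour 17); textbook reading (finishes hour 8). That puts its earliest start at hour 17; it finishes at 17 + 8 = hour 25.
Flashcard drill cannot start until lecture review (finishes hour 17); textbook reading (finishes hour 8, plus 3-hour gap → hour 11). The controlling bound is hour 17, so flashcard drill finishes at 17 + 1 = hour 18.
For formula-sheet prep: flashcard drill (finishes hour 18); the practice exam (finishes hour 25). Taking the maximum gives a start of hour 25, and it finishes at 25 + 7 = hour 32.
All tasks are finished once the last one completes. Finish times: Textbook reading at 8, Lecture review at 17, Flashcard drill at 18, The practice exam at 25, Group study at 23, Formula-sheet prep at 32, Final review at 25. The latest is hour 32.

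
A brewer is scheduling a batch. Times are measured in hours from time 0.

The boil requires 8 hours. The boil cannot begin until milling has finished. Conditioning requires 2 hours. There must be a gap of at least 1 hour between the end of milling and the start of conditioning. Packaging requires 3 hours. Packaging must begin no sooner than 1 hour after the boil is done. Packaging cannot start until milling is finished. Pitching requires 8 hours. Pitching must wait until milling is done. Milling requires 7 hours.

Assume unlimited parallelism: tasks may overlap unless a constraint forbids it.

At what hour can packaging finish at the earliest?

19

Nothing blocks milling, so it runs from hour 0 to hour 7.
The boil waits on milling (finishes hour 7), so it starts at hour 7 and finishes at 7 + 8 = hour 15.
Packaging cannot start until the boil (finishes hour 15, plus 1-hour gap → hour 16); milling (finishes hour 7). The controlling bound is hour 16, so packaging finishes at 16 + 3 = hour 19.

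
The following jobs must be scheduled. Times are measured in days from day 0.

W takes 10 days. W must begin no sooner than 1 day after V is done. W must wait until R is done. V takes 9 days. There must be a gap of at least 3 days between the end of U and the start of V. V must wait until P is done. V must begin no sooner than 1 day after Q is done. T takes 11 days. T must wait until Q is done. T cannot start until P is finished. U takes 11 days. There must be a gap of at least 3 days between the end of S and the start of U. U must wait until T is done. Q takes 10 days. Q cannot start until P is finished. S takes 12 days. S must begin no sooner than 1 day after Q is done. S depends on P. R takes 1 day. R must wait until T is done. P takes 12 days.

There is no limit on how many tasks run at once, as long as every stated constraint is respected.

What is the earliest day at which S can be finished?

P has no prerequisites, so it starts at day 0 and finishes at day 12.
Q cannot begin until P (finishes day 12). It runs from day 12 to 12 + 10 = day 22.
S has to wait for Q (finishes day 22, plus 1-day gap → day 23); P (finishes day 12). The latest of these is day 23, so S runs day 23 to 23 + 12 = day 35.

35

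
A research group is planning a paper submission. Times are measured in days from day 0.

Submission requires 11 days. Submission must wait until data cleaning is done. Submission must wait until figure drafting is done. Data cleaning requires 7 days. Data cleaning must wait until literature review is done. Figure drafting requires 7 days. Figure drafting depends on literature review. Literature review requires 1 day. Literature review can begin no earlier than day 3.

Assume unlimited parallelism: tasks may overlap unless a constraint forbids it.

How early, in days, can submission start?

Literature review cannot begin until its own release at day 3. It runs from day 3 to 3 + 1 = day 4.
Figure drafting waits on literature review (finishes day 4), so it starts at day 4 and finishes at 4 + 7 = day 11.
Data cleaning waits on literature review (finishes day 4), so it starts at day 4 and finishes at 4 + 7 = day 11.
Submission waits on data cleaning (finishes day 11); figure drafting (finishes day 11). The latest of these is day 11, which is the earliest submission can start.

11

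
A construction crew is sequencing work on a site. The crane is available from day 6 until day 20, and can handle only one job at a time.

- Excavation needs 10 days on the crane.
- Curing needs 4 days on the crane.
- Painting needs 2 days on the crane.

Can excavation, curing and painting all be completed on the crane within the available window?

No

The crane window is 20 − 6 = 14 days.
Running back to back, the jobs need 10 + 4 + 2 = 16 days on the crane.
Since 16 > 14, they cannot all fit.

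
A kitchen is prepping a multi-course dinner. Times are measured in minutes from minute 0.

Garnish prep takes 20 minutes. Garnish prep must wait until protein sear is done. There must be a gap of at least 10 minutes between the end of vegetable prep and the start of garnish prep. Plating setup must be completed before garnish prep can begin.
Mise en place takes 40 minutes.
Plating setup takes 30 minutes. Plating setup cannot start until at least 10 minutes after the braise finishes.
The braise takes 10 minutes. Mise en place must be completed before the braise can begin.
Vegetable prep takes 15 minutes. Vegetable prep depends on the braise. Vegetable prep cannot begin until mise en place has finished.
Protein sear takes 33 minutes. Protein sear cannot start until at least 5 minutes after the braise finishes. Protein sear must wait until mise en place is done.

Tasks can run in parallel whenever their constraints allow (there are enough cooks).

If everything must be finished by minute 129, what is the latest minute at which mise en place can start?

19

Garnish prep has no dependents, so it just needs to finish by minute 129. Starting by 129 − 20 = minute 109 achieves that.
Protein sear must finish before garnish prep (must start by minute 109). With a 33-minute duration, protein sear must start by 109 − 33 = minute 76.
Vegetable prep must finish before garnish prep (must start by minute 109, minus 10-minute gap → minute 99). With a 15-minute duration, vegetable prep must start by 99 − 15 = minute 84.
Since garnish prep (must start by minute 109) depends on it, plating setup must finish by minute 109. Backing off its 30-minute duration gives a latest start of minute 79.
The braise feeds protein sear (must start by minute 76, minus 5-minute gap → minute 71); vegetable prep (must start by minute 84); plating setup (must start by minute 79, minus 10-minute gap → minute 69). Taking the minimum, the braise must finish by minute 69 and start by 69 − 10 = minute 59.
Mise en place feeds the braise (must start by minute 59); protein sear (must start by minute 76); vegetable prep (must start by minute 84). Taking the minimum, mise en place must finish by minute 59 and start by 59 − 40 = minute 19.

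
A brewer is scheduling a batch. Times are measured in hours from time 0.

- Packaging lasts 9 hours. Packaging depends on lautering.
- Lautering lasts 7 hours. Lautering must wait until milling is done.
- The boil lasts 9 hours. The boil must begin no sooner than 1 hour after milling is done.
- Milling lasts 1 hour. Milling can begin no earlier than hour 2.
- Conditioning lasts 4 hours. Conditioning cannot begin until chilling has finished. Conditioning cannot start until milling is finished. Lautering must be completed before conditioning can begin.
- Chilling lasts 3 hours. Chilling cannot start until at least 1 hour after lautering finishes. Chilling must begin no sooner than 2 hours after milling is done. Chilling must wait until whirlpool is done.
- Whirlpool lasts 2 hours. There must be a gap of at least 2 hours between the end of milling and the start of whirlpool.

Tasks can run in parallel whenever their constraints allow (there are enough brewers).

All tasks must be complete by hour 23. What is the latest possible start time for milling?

To finish by hour 23, conditioning (duration 4) must start no later than hour 19.
Chilling must finish before conditioning (must start by hour 19). With a 3-hour duration, chilling must start by 19 − 3 = hour 16.
Packaging has no dependents, so it just needs to finish by hour 23. Starting by 23 − 9 = hour 14 achieves that.
Lautering feeds chilling (must start by hour 16, minus 1-hour gap → hour 15); conditioning (must start by hour 19); packaging (must start by hour 14). Taking the minimum, lautering must finish by hour 14 and start by 14 − 7 = hour 7.
Nothing follows the boil; the deadline of hour 23 is its only limit. It must start by 23 − 9 = hour 14.
Whirlpool has to be done before chilling (must start by hour 16). That means finishing by hour 16, i.e. starting by 16 − 2 = hour 14.
For milling: lautering (must start by hour 7); the boil (must start by hour 14, minus 1-hour gap → hour 13); whirlpool (must start by hour 14, minus 2-hour gap → hour 12); chilling (must start by hour 16, minus 2-hour gap → hour 14); conditioning (must start by hour 19). The most restrictive is hour 7; with a 1-hour duration, milling must start by hour 6.

6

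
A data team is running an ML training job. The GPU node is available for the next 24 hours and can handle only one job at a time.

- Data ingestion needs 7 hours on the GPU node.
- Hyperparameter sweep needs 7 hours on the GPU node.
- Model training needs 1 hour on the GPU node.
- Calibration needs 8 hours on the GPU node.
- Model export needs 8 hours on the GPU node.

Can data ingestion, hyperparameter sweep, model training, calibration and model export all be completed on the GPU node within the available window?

Running back to back, the jobs need 7 + 7 + 1 + 8 + 8 = 31 hours on the GPU node.
Since 31 > 24, they cannot all fit.

No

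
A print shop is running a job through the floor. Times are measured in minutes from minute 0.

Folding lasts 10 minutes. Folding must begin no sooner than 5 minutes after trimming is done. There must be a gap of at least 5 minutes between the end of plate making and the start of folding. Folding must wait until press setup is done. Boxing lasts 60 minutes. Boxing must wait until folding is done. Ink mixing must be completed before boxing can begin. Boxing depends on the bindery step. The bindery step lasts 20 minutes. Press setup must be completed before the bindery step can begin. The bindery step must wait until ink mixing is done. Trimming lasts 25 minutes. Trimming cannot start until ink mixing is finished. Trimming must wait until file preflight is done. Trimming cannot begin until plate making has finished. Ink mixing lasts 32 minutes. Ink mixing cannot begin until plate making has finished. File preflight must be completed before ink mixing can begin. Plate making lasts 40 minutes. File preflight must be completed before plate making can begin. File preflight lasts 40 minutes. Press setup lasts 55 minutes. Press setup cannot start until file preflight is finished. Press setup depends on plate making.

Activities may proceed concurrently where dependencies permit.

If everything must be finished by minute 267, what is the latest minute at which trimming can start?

167

Nothing follows boxing; the deadline of minute 267 is its only limit. It must start by 267 − 60 = minute 207.
Since boxing (must start by minute 207) depends on it, folding must finish by minute 207. Backing off its 10-minute duration gives a latest start of minute 197.
Trimming must finish before folding (must start by minute 197, minus 5-minute gap → minute 192). With a 25-minute duration, trimming must start by 192 − 25 = minute 167.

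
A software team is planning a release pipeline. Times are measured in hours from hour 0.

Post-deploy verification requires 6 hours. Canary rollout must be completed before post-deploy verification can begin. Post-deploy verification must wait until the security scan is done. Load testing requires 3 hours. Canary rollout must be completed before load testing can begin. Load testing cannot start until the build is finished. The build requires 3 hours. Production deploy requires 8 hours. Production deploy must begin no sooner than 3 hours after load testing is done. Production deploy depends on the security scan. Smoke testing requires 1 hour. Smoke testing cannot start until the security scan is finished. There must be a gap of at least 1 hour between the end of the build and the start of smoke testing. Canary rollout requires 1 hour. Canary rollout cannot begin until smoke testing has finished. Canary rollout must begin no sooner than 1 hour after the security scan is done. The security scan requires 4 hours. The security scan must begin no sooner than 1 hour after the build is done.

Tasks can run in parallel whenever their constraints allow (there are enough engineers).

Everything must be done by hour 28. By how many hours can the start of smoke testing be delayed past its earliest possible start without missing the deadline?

4

Nothing blocks the build, so it runs from hour 0 to hour 3.
The security scan waits on the build (finishes hour 3, plus 1-hour gap → hour 4), so it starts at hour 4 and finishes at 4 + 4 = hour 8.
Smoke testing cannot start until the security scan (finishes hour 8); the build (finishes hour 3, plus 1-hour gap → hour 4). The controlling bound is hour 8, so smoke testing finishes at 8 + 1 = hour 9.

Working backward from the deadline:
To finish by hour 28, production deploy (duration 8) must start no later than hour 20.
Load testing feeds into production deploy (must start by hour 20, minus 3-hour gap → hour 17); so load testing must finish by hour 17 and therefore start by hour 14.
To finish by hour 28, post-deploy verification (duration 6) must start no later than hour 22.
Canary rollout has several dependents: load testing (must start by hour 14); post-deploy verification (must start by hour 22). The earliest of those limits is hour 14, so canary rollout must start by 14 − 1 = hour 13.
Since canary rollout (must start by hour 13) depends on it, smoke testing must finish by hour 13. Backing off its 1-hour duration gives a latest start of hour 12.
So smoke testing can start as early as hour 8 and as late as hour 12, giving 12 − 8 = 4 hours of slack.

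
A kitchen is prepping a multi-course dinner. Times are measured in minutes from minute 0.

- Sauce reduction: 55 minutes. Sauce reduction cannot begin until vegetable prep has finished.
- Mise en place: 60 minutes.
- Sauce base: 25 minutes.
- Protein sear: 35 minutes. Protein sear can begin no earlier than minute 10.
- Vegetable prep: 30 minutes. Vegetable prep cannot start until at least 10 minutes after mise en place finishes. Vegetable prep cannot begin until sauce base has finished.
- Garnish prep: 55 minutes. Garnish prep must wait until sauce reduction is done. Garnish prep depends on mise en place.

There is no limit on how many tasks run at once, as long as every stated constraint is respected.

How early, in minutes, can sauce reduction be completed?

Sauce base has no prerequisites, so it starts at minute 0 and finishes at minute 25.
Nothing blocks mise en place, so it runs from minute 0 to minute 60.
Vegetable prep has to wait for mise en place (finishes minute 60, plus 10-minute gap → minute 70); sauce base (finishes minute 25). The latest of these is minute 70, so vegetable prep runs minute 70 to 70 + 30 = minute 100.
Sauce reduction cannot begin until vegetable prep (finishes minute 100). It runs from minute 100 to 100 + 55 = minute 155.

155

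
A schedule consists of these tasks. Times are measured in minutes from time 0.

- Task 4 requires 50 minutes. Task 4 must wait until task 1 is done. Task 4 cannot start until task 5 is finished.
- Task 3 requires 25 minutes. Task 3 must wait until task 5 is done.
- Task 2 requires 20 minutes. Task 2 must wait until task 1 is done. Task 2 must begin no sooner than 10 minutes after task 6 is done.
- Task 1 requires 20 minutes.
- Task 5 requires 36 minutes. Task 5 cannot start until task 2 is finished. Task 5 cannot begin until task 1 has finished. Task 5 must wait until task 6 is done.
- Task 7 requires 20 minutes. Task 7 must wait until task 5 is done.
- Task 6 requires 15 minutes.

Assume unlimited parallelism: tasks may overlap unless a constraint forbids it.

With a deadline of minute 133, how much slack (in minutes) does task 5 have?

Task 6 has no prerequisites, so it starts at minute 0 and finishes at minute 15.
Task 1 has no prerequisites, so it starts at minute 0 and finishes at minute 20.
For task 2: task 1 (finishes minute 20); task 6 (finishes minute 15, plus 10-minute gap → minute 25). Taking the maximum gives a start of minute 25, and it finishes at 25 + 20 = minute 45.
Task 5 cannot start until task 2 (finishes minute 45); task 1 (finishes minute 20); task 6 (finishes minute 15). The controlling bound is minute 45, so task 5 finishes at 45 + 36 = minute 81.

Working backward from the deadline:
Nothing follows task 3; the deadline of minute 133 is its only limit. It must start by 133 − 25 = minute 108.
Task 4 has no dependents, so it just needs to finish by minute 133. Starting by 133 − 50 = minute 83 achieves that.
Task 7 has no dependents, so it just needs to finish by minute 133. Starting by 133 − 20 = minute 113 achieves that.
Task 5 feeds task 3 (must start by minute 108); task 4 (must start by minute 83); task 7 (must start by minute 113). Taking the minimum, task 5 must finish by minute 83 and start by 83 − 36 = minute 47.
So task 5 can start as early as minute 45 and as late as minute 47, giving 47 − 45 = 2 minutes of slack.

2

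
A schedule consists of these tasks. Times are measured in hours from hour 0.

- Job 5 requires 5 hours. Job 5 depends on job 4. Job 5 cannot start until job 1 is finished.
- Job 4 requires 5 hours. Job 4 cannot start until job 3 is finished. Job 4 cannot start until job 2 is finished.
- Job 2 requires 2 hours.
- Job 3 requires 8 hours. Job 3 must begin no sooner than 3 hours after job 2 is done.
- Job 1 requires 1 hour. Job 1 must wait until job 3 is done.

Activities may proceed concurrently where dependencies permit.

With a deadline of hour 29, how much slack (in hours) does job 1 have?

10

Nothing blocks job 2, so it runs from hour 0 to hour 2.
Job 3 cannot begin until job 2 (finishes hour 2, plus 3-hour gap → hour 5). It runs from hour 5 to 5 + 8 = hour 13.
Job 1 cannot begin until job 3 (finishes hour 13). It runs from hour 13 to 13 + 1 = hour 14.

Working backward from the deadline:
Job 5 must finish by hour 29; it takes 5 hours, so it must start by 29 − 5 = hour 24.
Job 1 must finish before job 5 (must start by hour 24). With a 1-hour duration, job 1 must start by 24 − 1 = hour 23.
So job 1 can start as early as hour 13 and as late as hour 23, giving 23 − 13 = 10 hours of slack.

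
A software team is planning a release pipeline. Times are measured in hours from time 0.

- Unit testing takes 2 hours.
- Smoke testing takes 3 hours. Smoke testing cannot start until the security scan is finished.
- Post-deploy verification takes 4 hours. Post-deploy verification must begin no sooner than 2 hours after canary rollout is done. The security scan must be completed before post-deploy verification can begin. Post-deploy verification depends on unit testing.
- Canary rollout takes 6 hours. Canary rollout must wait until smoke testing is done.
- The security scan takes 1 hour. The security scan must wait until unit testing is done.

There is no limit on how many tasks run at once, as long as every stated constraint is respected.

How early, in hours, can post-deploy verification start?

14

Unit testing has no prerequisites, so it starts at hour 0 and finishes at hour 2.
After unit testing (finishes hour 2), the security scan can start at hour 2 and finishes at hour 3.
Smoke testing cannot begin until the security scan (finishes hour 3). It runs from hour 3 to 3 + 3 = hour 6.
After smoke testing (finishes hour 6), canary rollout can start at hour 6 and finishes at hour 12.
Post-deploy verification waits on canary rollout (finishes hour 12, plus 2-hour gap → hour 14); the security scan (finishes hour 3); unit testing (finishes hour 2). The latest of these is hour 14, which is the earliest post-deploy verification can start.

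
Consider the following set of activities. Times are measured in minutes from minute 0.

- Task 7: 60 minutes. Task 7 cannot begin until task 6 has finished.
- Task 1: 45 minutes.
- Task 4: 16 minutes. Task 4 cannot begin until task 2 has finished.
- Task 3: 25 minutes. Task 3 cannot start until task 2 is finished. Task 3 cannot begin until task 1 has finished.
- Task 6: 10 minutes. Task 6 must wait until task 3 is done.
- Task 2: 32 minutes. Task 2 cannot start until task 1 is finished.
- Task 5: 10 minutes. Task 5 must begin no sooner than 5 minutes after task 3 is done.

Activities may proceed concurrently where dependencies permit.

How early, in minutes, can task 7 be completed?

172

Task 1 can start immediately at minute 0; it finishes at minute 45.
Task 2 cannot begin until task 1 (finishes minute 45). It runs from minute 45 to 45 + 32 = minute 77.
For task 3: task 2 (finishes minute 77); task 1 (finishes minute 45). Taking the maximum gives a start of minute 77, and it finishes at 77 + 25 = minute 102.
Task 6 cannot begin until task 3 (finishes minute 102). It runs from minute 102 to 102 + 10 = minute 112.
After task 6 (finishes minute 112), task 7 can start at minute 112 and finishes at minute 172.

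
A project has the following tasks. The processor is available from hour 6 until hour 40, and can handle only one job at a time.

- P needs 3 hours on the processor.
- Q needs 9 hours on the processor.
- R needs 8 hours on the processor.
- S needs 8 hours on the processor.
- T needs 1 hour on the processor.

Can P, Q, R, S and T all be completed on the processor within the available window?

The processor window is 40 − 6 = 34 hours.
Running back to back, the jobs need 3 + 9 + 8 + 8 + 1 = 29 hours on the processor.
Since 29 ≤ 34, they fit within the window.

Yes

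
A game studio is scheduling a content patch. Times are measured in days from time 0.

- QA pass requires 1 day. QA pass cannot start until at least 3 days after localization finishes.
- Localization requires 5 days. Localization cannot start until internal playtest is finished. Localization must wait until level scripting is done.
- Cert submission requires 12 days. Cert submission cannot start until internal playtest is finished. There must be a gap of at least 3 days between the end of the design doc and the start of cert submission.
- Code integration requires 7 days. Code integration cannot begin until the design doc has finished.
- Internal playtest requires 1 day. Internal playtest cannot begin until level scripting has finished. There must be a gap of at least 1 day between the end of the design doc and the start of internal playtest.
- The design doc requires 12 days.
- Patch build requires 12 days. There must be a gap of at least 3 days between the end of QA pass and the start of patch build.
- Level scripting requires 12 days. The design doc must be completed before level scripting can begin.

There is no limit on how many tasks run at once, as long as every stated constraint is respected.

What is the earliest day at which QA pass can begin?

The design doc has no prerequisites, so it starts at day 0 and finishes at day 12.
After the design doc (finishes day 12), level scripting can start at day 12 and finishes at day 24.
Internal playtest needs all of level scripting (finishes day 24); the design doc (finishes day 12, plus 1-day gap → day 13). That puts its earliest start at day 24; it finishes at 24 + 1 = day 25.
Localization has to wait for internal playtest (finishes day 25); level scripting (finishes day 24). The latest of these is day 25, so localization runs day 25 to 25 + 5 = day 30.
QA pass waits on localization (finishes day 30, plus 3-day gap → day 33), so the earliest it can start is day 33.

33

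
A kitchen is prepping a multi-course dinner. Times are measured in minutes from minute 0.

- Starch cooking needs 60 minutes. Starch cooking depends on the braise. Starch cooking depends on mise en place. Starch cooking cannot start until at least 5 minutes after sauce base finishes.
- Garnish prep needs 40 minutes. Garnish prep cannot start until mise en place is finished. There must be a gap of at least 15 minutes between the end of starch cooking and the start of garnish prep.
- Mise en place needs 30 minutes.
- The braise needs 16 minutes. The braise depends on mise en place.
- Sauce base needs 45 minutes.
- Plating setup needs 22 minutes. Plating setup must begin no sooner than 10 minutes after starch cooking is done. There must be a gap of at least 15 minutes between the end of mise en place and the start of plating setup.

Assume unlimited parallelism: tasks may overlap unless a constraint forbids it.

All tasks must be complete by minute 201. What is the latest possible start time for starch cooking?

86

Plating setup has no dependents, so it just needs to finish by minute 201. Starting by 201 − 22 = minute 179 achieves that.
Garnish prep must finish by minute 201; it takes 40 minutes, so it must start by 201 − 40 = minute 161.
Starch cooking must finish in time for plating setup (must start by minute 179, minus 10-minute gap → minute 169); garnish prep (must start by minute 161, minus 15-minute gap → minute 146). The tightest is minute 146, so starch cooking must start by 146 − 60 = minute 86.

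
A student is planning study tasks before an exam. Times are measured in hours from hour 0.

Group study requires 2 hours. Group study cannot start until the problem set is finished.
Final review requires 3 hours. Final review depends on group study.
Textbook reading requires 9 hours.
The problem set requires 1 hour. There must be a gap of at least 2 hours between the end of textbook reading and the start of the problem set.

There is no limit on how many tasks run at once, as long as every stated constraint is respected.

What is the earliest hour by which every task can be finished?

17

Textbook reading has no prerequisites, so it starts at hour 0 and finishes at hour 9.
The problem set cannot begin until textbook reading (finishes hour 9, plus 2-hour gap → hour 11). It runs from hour 11 to 11 + 1 = hour 12.
After the problem set (finishes hour 12), group study can start at hour 12 and finishes at hour 14.
Final review cannot begin until group study (finishes hour 14). It runs from hour 14 to 14 + 3 = hour 17.
All tasks are finished once the last one completes. Finish times: Textbook reading at 9, The problem set at 12, Group study at 14, Final review at 17. The latest is hour 17.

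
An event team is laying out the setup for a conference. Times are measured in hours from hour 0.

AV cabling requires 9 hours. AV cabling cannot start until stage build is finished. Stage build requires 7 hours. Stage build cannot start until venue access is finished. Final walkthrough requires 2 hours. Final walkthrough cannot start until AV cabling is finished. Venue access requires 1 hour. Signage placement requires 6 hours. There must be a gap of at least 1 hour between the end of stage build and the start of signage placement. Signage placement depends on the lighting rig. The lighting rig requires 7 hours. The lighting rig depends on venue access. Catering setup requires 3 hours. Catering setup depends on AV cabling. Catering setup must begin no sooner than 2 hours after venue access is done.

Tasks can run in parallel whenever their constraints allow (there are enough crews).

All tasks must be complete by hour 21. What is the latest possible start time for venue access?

1

To finish by hour 21, catering setup (duration 3) must start no later than hour 18.
Final walkthrough must finish by hour 21; it takes 2 hours, so it must start by 21 − 2 = hour 19.
AV cabling has several dependents: catering setup (must start by hour 18); final walkthrough (must start by hour 19). The earliest of those limits is hour 18, so AV cabling must start by 18 − 9 = hour 9.
Nothing follows signage placement; the deadline of hour 21 is its only limit. It must start by 21 − 6 = hour 15.
Stage build feeds AV cabling (must start by hour 9); signage placement (must start by hour 15, minus 1-hour gap → hour 14). Taking the minimum, stage build must finish by hour 9 and start by 9 − 7 = hour 2.
The lighting rig must finish before signage placement (must start by hour 15). With a 7-hour duration, the lighting rig must start by 15 − 7 = hour 8.
For venue access: stage build (must start by hour 2); the lighting rig (must start by hour 8); catering setup (must start by hour 18, minus 2-hour gap → hour 16). The most restrictive is hour 2; with a 1-hour duration, venue access must start by hour 1.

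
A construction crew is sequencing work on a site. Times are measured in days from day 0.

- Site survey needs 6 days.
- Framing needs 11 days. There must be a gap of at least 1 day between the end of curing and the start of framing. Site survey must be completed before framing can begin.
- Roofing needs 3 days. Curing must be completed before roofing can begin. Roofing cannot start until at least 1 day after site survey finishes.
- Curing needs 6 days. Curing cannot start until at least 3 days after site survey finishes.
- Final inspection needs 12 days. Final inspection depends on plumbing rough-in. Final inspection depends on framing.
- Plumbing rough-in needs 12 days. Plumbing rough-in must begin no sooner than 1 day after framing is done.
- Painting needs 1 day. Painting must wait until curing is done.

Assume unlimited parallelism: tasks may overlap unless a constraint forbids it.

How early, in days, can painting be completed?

Site survey can start immediately at day 0; it finishes at day 6.
Curing waits on site survey (finishes day 6, plus 3-day gap → day 9), so it starts at day 9 and finishes at 9 + 6 = day 15.
Painting cannot begin until curing (finishes day 15). It runs from day 15 to 15 + 1 = day 16.

16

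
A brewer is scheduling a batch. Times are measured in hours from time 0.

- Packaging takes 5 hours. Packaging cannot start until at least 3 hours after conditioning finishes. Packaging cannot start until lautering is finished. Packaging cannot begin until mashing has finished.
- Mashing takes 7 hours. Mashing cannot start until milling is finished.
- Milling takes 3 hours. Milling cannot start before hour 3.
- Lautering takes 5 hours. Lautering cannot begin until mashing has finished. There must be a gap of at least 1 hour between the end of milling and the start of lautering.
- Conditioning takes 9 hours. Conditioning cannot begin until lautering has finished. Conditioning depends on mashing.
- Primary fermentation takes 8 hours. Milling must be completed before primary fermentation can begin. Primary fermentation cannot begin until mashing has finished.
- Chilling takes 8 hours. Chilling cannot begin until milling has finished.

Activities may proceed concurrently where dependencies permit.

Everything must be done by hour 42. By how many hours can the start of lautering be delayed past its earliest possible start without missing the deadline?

7

Milling waits on its own release at hour 3, so it starts at hour 3 and finishes at 3 + 3 = hour 6.
Mashing waits on milling (finishes hour 6), so it starts at hour 6 and finishes at 6 + 7 = hour 13.
For lautering: mashing (finishes hour 13); milling (finishes hour 6, plus 1-hour gap → hour 7). Taking the maximum gives a start of hour 13, and it finishes at 13 + 5 = hour 18.

Working backward from the deadline:
Packaging has no dependents, so it just needs to finish by hour 42. Starting by 42 − 5 = hour 37 achieves that.
Since packaging (must start by hour 37, minus 3-hour gap → hour 34) depends on it, conditioning must finish by hour 34. Backing off its 9-hour duration gives a latest start of hour 25.
Lautering must finish in time for conditioning (must start by hour 25); packaging (must start by hour 37). The tightest is hour 25, so lautering must start by 25 − 5 = hour 20.
So lautering can start as early as hour 13 and as late as hour 20, giving 20 − 13 = 7 hours of slack.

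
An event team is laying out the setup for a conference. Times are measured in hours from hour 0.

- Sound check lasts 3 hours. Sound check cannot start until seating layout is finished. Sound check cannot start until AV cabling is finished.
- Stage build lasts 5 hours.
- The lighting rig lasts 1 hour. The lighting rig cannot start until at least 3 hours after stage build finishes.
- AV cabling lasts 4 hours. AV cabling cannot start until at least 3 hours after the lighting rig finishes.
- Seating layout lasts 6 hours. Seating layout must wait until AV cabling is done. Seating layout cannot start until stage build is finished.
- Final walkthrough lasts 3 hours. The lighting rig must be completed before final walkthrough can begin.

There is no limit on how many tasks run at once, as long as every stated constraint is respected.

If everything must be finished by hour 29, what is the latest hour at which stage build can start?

To finish by hour 29, sound check (duration 3) must start no later than hour 26.
Seating layout feeds into sound check (must start by hour 26); so seating layout must finish by hour 26 and therefore start by hour 20.
For AV cabling: seating layout (must start by hour 20); sound check (must start by hour 26). The most restrictive is hour 20; with a 4-hour duration, AV cabling must start by hour 16.
Final walkthrough must finish by hour 29; it takes 3 hours, so it must start by 29 − 3 = hour 26.
The lighting rig has several dependents: AV cabling (must start by hour 16, minus 3-hour gap → hour 13); final walkthrough (must start by hour 26). The earliest of those limits is hour 13, so the lighting rig must start by 13 − 1 = hour 12.
Stage build feeds the lighting rig (must start by hour 12, minus 3-hour gap → hour 9); seating layout (must start by hour 20). Taking the minimum, stage build must finish by hour 9 and start by 9 − 5 = hour 4.

4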